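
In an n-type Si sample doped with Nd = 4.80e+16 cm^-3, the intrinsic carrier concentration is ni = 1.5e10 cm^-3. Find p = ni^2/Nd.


Step 1: Since Nd >> ni, n ≈ Nd = 4.80e+16 cm^-3
Step 2: p = ni^2 / n = (1.5e10)^2 / 4.80e+16
Step 3: p = 2.25e20 / 4.80e+16 = 4.69e+03 cm^-3

4.69e+03


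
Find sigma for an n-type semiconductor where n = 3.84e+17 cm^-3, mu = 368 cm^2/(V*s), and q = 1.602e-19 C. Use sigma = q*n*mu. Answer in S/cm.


Step 1: sigma = q * n * mu
Step 2: sigma = 1.602e-19 * 3.84e+17 * 368
Step 3: sigma = 2.264e+01 S/cm

2.264e+01


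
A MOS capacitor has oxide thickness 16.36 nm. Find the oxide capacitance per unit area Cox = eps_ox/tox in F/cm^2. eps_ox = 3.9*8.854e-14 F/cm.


Step 1: eps_ox = 3.9 * 8.854e-14 = 3.45306e-13 F/cm
Step 2: tox in cm = 16.36 nm * 1e-7 = 1.6360e-06 cm
Step 3: Cox = 3.45306e-13 / 1.6360e-06 = 2.11e-07 F/cm^2

2.11e-07


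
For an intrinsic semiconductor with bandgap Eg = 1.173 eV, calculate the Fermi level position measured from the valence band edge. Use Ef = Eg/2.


Step 1: For an intrinsic semiconductor, the Fermi level sits at midgap.
Step 2: Ef = Eg / 2 = 1.173 / 2 = 0.5865 eV

0.5865


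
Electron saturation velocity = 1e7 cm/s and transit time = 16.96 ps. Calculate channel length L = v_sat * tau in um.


Step 1: tau in seconds = 16.96 ps * 1e-12 = 1.6960e-11 s
Step 2: L = v_sat * tau = 1e7 * 1.6960e-11 = 1.6960e-04 cm
Step 3: L in um = 1.6960e-04 * 1e4 = 1.696 um

1.696


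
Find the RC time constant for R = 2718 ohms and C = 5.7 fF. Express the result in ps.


Step 1: tau = R * C
Step 2: tau = 2718 * 5.7 fF = 2718 * 5.7e-15 F
Step 3: tau = 1.54926e-11 s = 15.4926 ps

15.4926


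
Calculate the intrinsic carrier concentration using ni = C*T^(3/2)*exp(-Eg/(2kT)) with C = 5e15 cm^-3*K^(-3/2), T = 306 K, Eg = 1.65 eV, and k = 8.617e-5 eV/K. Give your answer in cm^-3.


Step 1: Compute kT = 8.617e-5 * 306 = 0.02636802 eV
Step 2: Exponent = -Eg/(2kT) = -1.65/(2*0.02636802) = -31.28790
Step 3: T^(3/2) = 306^1.5 = 5352.81
Step 4: ni = 5e15 * 5352.81 * exp(-31.28790) = 6.91e+05 cm^-3

6.91e+05


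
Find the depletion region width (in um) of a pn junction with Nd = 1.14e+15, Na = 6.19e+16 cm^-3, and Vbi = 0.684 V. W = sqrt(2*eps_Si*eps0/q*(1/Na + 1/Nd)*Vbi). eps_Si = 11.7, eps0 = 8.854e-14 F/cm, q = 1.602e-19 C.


Step 1: 1/Na + 1/Nd = 1/6.19e+16 + 1/1.14e+15 = 8.93348e-16
Step 2: 2*eps*eps0/q = 2*11.7*8.854e-14/1.602e-19 = 1.293281e+07
Step 3: W^2 = 1.293281e+07 * 8.93348e-16 * 0.684 = 7.90259e-09
Step 4: W = sqrt(7.90259e-09) = 8.890e-05 cm = 0.889 um

0.889


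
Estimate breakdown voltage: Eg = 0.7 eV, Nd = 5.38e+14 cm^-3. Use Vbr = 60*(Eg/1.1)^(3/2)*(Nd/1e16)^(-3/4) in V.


Step 1: Eg/1.1 = 0.7/1.1 = 0.636364
Step 2: (Eg/1.1)^1.5 = 0.636364^1.5 = 0.507643
Step 3: (Nd/1e16)^(-0.75) = (0.0538)^(-0.75) = 8.951860
Step 4: Vbr = 60 * 0.507643 * 8.951860 = 272.7 V

272.7


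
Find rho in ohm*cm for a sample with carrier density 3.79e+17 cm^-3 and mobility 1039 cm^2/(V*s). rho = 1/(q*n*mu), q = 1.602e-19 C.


Step 1: sigma = q * n * mu = 1.602e-19 * 3.79e+17 * 1039 = 6.30837e+01 S/cm
Step 2: rho = 1 / sigma = 1 / 6.30837e+01 = 0.01585 ohm*cm

0.01585


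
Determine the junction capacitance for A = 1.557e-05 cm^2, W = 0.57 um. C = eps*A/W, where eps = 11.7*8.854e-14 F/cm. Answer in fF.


Step 1: eps_Si = 11.7 * 8.854e-14 = 1.035918e-12 F/cm
Step 2: W in cm = 0.57 * 1e-4 = 5.70e-05 cm
Step 3: C = 1.035918e-12 * 1.557e-05 / 5.70e-05 = 2.829692e-13 F
Step 4: C = 282.97 fF

282.97


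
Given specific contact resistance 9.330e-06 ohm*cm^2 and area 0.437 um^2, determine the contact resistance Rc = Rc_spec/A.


Step 1: Convert area to cm^2: 0.437 um^2 = 4.3700e-09 cm^2
Step 2: Rc = Rc_spec / A = 9.330e-06 / 4.3700e-09
Step 3: Rc = 2.14e+03 ohms

2.14e+03


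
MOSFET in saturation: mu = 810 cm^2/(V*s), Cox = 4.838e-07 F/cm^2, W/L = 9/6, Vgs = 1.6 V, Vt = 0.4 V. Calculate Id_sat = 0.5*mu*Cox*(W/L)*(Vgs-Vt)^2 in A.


Step 1: Overdrive voltage Vov = Vgs - Vt = 1.6 - 0.4 = 1.2 V
Step 2: W/L = 9/6 = 1.5
Step 3: Id = 0.5 * 810 * 4.838e-07 * 1.5 * 1.2^2
Step 4: Id = 4.23e-04 A

4.23e-04


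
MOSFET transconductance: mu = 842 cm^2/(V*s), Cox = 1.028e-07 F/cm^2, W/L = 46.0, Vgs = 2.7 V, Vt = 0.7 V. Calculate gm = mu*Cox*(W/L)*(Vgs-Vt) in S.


Step 1: Vov = Vgs - Vt = 2.7 - 0.7 = 2.0 V
Step 2: gm = mu * Cox * (W/L) * Vov
Step 3: gm = 842 * 1.028e-07 * 46.0 * 2.0 = 7.96e-03 S

7.96e-03


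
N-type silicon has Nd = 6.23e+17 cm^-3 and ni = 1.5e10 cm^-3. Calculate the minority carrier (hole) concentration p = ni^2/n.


Step 1: Since Nd >> ni, n ≈ Nd = 6.23e+17 cm^-3
Step 2: p = ni^2 / n = (1.5e10)^2 / 6.23e+17
Step 3: p = 2.25e20 / 6.23e+17 = 3.61e+02 cm^-3

3.61e+02


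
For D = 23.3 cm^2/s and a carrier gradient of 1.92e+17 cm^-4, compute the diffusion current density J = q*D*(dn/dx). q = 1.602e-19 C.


Step 1: J = q * D * (dn/dx)
Step 2: J = 1.602e-19 * 23.3 * 1.92e+17
Step 3: J = 7.17e-01 A/cm^2

7.17e-01


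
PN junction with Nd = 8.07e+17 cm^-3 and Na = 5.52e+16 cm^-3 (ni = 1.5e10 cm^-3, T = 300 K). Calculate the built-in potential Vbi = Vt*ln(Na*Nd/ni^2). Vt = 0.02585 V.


Step 1: Compute Na*Nd/ni^2 = 5.52e+16 * 8.07e+17 / (1.5e10)^2 = 1.9798e+14
Step 2: ln(1.9798e+14) = 32.9192
Step 3: Vbi = 0.02585 * 32.9192 = 0.851 V

0.851


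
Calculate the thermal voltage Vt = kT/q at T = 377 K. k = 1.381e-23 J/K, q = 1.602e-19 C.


Step 1: kT = 1.381e-23 * 377 = 5.20637e-21 J
Step 2: Vt = kT/q = 5.20637e-21 / 1.602e-19
Step 3: Vt = 0.0325 V

0.0325


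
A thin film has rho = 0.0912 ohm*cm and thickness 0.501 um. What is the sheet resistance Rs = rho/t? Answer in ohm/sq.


Step 1: Convert thickness to cm: t = 0.501 um = 5.0100e-05 cm
Step 2: Rs = rho / t = 0.0912 / 5.0100e-05
Step 3: Rs = 1820.4 ohm/sq

1820.4


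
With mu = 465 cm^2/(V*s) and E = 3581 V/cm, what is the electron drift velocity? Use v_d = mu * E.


Step 1: v_d = mu * E
Step 2: v_d = 465 * 3581 = 1665165
Step 3: v_d = 1.67e+06 cm/s

1.67e+06


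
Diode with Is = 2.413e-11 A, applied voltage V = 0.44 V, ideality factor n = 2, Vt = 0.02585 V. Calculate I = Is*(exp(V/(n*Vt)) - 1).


Step 1: V/(n*Vt) = 0.44/(2*0.02585) = 8.5106
Step 2: exp(8.5106) = 4.9671e+03
Step 3: I = 2.413e-11 * (4.9671e+03 - 1) = 1.20e-07 A

1.20e-07


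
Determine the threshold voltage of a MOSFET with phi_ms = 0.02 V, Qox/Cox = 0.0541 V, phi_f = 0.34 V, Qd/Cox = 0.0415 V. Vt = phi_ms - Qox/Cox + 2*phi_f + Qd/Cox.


Step 1: Vt = phi_ms - Qox/Cox + 2*phi_f + Qd/Cox
Step 2: Vt = 0.02 - 0.0541 + 2*0.34 + 0.0415
Step 3: Vt = 0.02 - 0.0541 + 0.68 + 0.0415
Step 4: Vt = 0.6874 V

0.6874


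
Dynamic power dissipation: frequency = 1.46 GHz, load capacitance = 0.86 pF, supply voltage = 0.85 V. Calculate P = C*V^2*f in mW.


Step 1: V^2 = 0.85^2 = 0.7225 V^2
Step 2: P = C*V^2*f = 0.86e-12 F * 0.7225 * 1.46e9 Hz
Step 3: P = 9.07171e-04 W
Step 4: P = 0.907 mW

0.907


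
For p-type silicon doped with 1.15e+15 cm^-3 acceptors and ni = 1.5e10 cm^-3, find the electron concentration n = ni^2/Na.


Step 1: Majority hole concentration p ≈ Na = 1.15e+15 cm^-3
Step 2: n = ni^2 / Na = (1.5e10)^2 / 1.15e+15
Step 3: n = 1.96e+05 cm^-3

1.96e+05


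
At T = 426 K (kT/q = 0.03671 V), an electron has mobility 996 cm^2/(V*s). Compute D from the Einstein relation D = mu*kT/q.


Step 1: D = mu * (kT/q)
Step 2: D = 996 * 0.03671
Step 3: D = 36.56 cm^2/s

36.56


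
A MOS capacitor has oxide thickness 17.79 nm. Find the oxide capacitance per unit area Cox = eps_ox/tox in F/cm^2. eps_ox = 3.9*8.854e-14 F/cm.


Step 1: eps_ox = 3.9 * 8.854e-14 = 3.45306e-13 F/cm
Step 2: tox in cm = 17.79 nm * 1e-7 = 1.7790e-06 cm
Step 3: Cox = 3.45306e-13 / 1.7790e-06 = 1.94e-07 F/cm^2

1.94e-07


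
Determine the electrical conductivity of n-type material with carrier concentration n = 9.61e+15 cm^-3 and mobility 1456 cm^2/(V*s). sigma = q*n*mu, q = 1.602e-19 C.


Step 1: sigma = q * n * mu
Step 2: sigma = 1.602e-19 * 9.61e+15 * 1456
Step 3: sigma = 2.242e+00 S/cm

2.242e+00


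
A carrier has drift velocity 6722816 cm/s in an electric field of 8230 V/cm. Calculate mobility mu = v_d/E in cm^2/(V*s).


Step 1: mu = v_d / E
Step 2: mu = 6722816 / 8230
Step 3: mu = 816.87 cm^2/(V*s)

816.87


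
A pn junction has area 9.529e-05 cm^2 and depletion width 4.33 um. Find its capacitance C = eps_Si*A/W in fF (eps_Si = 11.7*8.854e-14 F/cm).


Step 1: eps_Si = 11.7 * 8.854e-14 = 1.035918e-12 F/cm
Step 2: W in cm = 4.33 * 1e-4 = 4.33e-04 cm
Step 3: C = 1.035918e-12 * 9.529e-05 / 4.33e-04 = 2.279737e-13 F
Step 4: C = 227.97 fF

227.97


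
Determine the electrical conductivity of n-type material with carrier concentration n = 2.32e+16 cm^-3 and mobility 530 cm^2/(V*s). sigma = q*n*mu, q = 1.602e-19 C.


Step 1: sigma = q * n * mu
Step 2: sigma = 1.602e-19 * 2.32e+16 * 530
Step 3: sigma = 1.970e+00 S/cm

1.970e+00


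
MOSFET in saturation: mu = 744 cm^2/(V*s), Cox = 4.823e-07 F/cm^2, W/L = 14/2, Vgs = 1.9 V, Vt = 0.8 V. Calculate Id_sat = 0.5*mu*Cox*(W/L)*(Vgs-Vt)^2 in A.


Step 1: Overdrive voltage Vov = Vgs - Vt = 1.9 - 0.8 = 1.1 V
Step 2: W/L = 14/2 = 7
Step 3: Id = 0.5 * 744 * 4.823e-07 * 7 * 1.1^2
Step 4: Id = 1.52e-03 A

1.52e-03


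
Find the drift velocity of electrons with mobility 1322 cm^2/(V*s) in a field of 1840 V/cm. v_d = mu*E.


Step 1: v_d = mu * E
Step 2: v_d = 1322 * 1840 = 2432480
Step 3: v_d = 2.43e+06 cm/s

2.43e+06


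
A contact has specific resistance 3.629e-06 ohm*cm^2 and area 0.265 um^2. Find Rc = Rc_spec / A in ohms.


Step 1: Convert area to cm^2: 0.265 um^2 = 2.6500e-09 cm^2
Step 2: Rc = Rc_spec / A = 3.629e-06 / 2.6500e-09
Step 3: Rc = 1.37e+03 ohms

1.37e+03


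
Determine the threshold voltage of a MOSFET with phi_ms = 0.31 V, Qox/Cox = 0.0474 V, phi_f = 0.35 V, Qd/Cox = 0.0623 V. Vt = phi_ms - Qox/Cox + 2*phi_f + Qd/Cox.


Step 1: Vt = phi_ms - Qox/Cox + 2*phi_f + Qd/Cox
Step 2: Vt = 0.31 - 0.0474 + 2*0.35 + 0.0623
Step 3: Vt = 0.31 - 0.0474 + 0.7 + 0.0623
Step 4: Vt = 1.0249 V

1.0249


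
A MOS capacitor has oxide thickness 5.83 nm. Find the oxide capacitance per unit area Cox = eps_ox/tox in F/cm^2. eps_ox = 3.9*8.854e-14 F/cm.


Step 1: eps_ox = 3.9 * 8.854e-14 = 3.45306e-13 F/cm
Step 2: tox in cm = 5.83 nm * 1e-7 = 5.8300e-07 cm
Step 3: Cox = 3.45306e-13 / 5.8300e-07 = 5.92e-07 F/cm^2

5.92e-07


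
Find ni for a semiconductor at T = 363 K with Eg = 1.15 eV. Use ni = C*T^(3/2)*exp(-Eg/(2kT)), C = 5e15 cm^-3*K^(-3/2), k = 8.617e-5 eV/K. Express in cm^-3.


Step 1: Compute kT = 8.617e-5 * 363 = 0.03127971 eV
Step 2: Exponent = -Eg/(2kT) = -1.15/(2*0.03127971) = -18.38252
Step 3: T^(3/2) = 363^1.5 = 6916.08
Step 4: ni = 5e15 * 6916.08 * exp(-18.38252) = 3.59e+11 cm^-3

3.59e+11


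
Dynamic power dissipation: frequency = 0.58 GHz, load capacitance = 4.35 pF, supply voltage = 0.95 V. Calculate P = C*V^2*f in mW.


Step 1: V^2 = 0.95^2 = 0.9025 V^2
Step 2: P = C*V^2*f = 4.35e-12 F * 0.9025 * 0.58e9 Hz
Step 3: P = 2.2770075e-03 W
Step 4: P = 2.277 mW

2.277


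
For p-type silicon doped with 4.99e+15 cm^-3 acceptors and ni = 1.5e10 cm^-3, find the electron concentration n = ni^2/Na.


Step 1: Majority hole concentration p ≈ Na = 4.99e+15 cm^-3
Step 2: n = ni^2 / Na = (1.5e10)^2 / 4.99e+15
Step 3: n = 4.51e+04 cm^-3

4.51e+04


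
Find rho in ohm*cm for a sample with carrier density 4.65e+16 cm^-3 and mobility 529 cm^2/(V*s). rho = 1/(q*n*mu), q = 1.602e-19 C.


Step 1: sigma = q * n * mu = 1.602e-19 * 4.65e+16 * 529 = 3.94068e+00 S/cm
Step 2: rho = 1 / sigma = 1 / 3.94068e+00 = 0.2538 ohm*cm

0.2538


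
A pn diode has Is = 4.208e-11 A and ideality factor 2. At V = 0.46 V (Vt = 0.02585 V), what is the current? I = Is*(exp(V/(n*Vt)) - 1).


Step 1: V/(n*Vt) = 0.46/(2*0.02585) = 8.8975
Step 2: exp(8.8975) = 7.3137e+03
Step 3: I = 4.208e-11 * (7.3137e+03 - 1) = 3.08e-07 A

3.08e-07


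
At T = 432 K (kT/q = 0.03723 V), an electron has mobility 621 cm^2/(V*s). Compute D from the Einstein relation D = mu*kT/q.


Step 1: D = mu * (kT/q)
Step 2: D = 621 * 0.03723
Step 3: D = 23.12 cm^2/s

23.12


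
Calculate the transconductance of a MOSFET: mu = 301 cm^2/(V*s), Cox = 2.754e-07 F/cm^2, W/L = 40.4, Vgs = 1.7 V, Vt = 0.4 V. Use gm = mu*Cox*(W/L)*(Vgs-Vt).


Step 1: Vov = Vgs - Vt = 1.7 - 0.4 = 1.3 V
Step 2: gm = mu * Cox * (W/L) * Vov
Step 3: gm = 301 * 2.754e-07 * 40.4 * 1.3 = 4.35e-03 S

4.35e-03


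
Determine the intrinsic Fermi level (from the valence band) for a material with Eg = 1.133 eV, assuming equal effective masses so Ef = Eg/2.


Step 1: For an intrinsic semiconductor, the Fermi level sits at midgap.
Step 2: Ef = Eg / 2 = 1.133 / 2 = 0.5665 eV

0.5665


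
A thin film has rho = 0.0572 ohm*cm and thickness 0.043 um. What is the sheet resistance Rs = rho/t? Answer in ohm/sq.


Step 1: Convert thickness to cm: t = 0.043 um = 4.3000e-06 cm
Step 2: Rs = rho / t = 0.0572 / 4.3000e-06
Step 3: Rs = 13302.3 ohm/sq

13302.3


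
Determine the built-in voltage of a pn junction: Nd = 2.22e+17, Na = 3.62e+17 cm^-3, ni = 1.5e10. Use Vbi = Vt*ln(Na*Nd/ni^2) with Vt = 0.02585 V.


Step 1: Compute Na*Nd/ni^2 = 3.62e+17 * 2.22e+17 / (1.5e10)^2 = 3.5717e+14
Step 2: ln(3.5717e+14) = 33.5092
Step 3: Vbi = 0.02585 * 33.5092 = 0.866 V

0.866


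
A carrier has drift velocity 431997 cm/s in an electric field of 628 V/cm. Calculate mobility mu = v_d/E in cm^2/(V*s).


Step 1: mu = v_d / E
Step 2: mu = 431997 / 628
Step 3: mu = 687.89 cm^2/(V*s)

687.89


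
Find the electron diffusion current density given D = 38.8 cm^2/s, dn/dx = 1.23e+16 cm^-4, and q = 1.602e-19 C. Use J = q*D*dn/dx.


Step 1: J = q * D * (dn/dx)
Step 2: J = 1.602e-19 * 38.8 * 1.23e+16
Step 3: J = 7.65e-02 A/cm^2

7.65e-02


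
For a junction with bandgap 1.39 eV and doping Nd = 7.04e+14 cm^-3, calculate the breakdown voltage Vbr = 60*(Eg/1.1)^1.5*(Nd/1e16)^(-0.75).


Step 1: Eg/1.1 = 1.39/1.1 = 1.263636
Step 2: (Eg/1.1)^1.5 = 1.263636^1.5 = 1.420473
Step 3: (Nd/1e16)^(-0.75) = (0.0704)^(-0.75) = 7.316789
Step 4: Vbr = 60 * 1.420473 * 7.316789 = 623.6 V

623.6


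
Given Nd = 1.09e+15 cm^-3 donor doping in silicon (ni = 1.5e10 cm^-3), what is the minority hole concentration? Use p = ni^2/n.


Step 1: Since Nd >> ni, n ≈ Nd = 1.09e+15 cm^-3
Step 2: p = ni^2 / n = (1.5e10)^2 / 1.09e+15
Step 3: p = 2.25e20 / 1.09e+15 = 2.06e+05 cm^-3

2.06e+05


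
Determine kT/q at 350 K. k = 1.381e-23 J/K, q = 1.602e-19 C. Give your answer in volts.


Step 1: kT = 1.381e-23 * 350 = 4.8335e-21 J
Step 2: Vt = kT/q = 4.8335e-21 / 1.602e-19
Step 3: Vt = 0.03017 V

0.03017


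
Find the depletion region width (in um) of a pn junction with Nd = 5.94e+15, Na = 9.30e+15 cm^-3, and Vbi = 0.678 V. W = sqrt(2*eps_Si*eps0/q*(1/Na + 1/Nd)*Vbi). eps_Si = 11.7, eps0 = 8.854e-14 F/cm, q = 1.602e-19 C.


Step 1: 1/Na + 1/Nd = 1/9.30e+15 + 1/5.94e+15 = 2.75877e-16
Step 2: 2*eps*eps0/q = 2*11.7*8.854e-14/1.602e-19 = 1.293281e+07
Step 3: W^2 = 1.293281e+07 * 2.75877e-16 * 0.678 = 2.41901e-09
Step 4: W = sqrt(2.41901e-09) = 4.918e-05 cm = 0.4918 um

0.4918


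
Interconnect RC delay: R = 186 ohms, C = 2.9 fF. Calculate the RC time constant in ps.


Step 1: tau = R * C
Step 2: tau = 186 * 2.9 fF = 186 * 2.9e-15 F
Step 3: tau = 5.394e-13 s = 0.5394 ps

0.5394


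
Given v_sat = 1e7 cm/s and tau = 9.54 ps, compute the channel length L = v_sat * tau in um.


Step 1: tau in seconds = 9.54 ps * 1e-12 = 9.5400e-12 s
Step 2: L = v_sat * tau = 1e7 * 9.5400e-12 = 9.5400e-05 cm
Step 3: L in um = 9.5400e-05 * 1e4 = 0.954 um

0.954


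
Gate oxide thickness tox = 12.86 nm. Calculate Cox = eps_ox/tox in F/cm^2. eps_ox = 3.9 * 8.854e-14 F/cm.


Step 1: eps_ox = 3.9 * 8.854e-14 = 3.45306e-13 F/cm
Step 2: tox in cm = 12.86 nm * 1e-7 = 1.2860e-06 cm
Step 3: Cox = 3.45306e-13 / 1.2860e-06 = 2.69e-07 F/cm^2

2.69e-07


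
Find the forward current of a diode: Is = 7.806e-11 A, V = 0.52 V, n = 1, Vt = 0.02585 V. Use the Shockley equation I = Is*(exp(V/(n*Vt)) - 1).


Step 1: V/(n*Vt) = 0.52/(1*0.02585) = 20.1161
Step 2: exp(20.1161) = 5.4489e+08
Step 3: I = 7.806e-11 * (5.4489e+08 - 1) = 4.25e-02 A

4.25e-02


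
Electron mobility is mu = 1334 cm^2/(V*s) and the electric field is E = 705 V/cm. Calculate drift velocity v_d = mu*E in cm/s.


Step 1: v_d = mu * E
Step 2: v_d = 1334 * 705 = 940470
Step 3: v_d = 9.40e+05 cm/s

9.40e+05


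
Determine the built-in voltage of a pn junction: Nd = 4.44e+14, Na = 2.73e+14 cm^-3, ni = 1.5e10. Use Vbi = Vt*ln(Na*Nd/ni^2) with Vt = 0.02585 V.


Step 1: Compute Na*Nd/ni^2 = 2.73e+14 * 4.44e+14 / (1.5e10)^2 = 5.3872e+08
Step 2: ln(5.3872e+08) = 20.1047
Step 3: Vbi = 0.02585 * 20.1047 = 0.52 V

0.52


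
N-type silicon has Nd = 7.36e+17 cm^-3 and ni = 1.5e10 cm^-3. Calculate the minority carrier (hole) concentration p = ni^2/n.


Step 1: Since Nd >> ni, n ≈ Nd = 7.36e+17 cm^-3
Step 2: p = ni^2 / n = (1.5e10)^2 / 7.36e+17
Step 3: p = 2.25e20 / 7.36e+17 = 3.06e+02 cm^-3

3.06e+02


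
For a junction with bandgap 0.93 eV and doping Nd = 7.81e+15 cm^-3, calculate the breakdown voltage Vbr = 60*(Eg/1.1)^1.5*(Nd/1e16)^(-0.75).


Step 1: Eg/1.1 = 0.93/1.1 = 0.845455
Step 2: (Eg/1.1)^1.5 = 0.845455^1.5 = 0.777384
Step 3: (Nd/1e16)^(-0.75) = (0.781)^(-0.75) = 1.203682
Step 4: Vbr = 60 * 0.777384 * 1.203682 = 56.1 V

56.1


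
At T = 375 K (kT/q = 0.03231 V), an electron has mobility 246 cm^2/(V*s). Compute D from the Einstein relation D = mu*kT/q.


Step 1: D = mu * (kT/q)
Step 2: D = 246 * 0.03231
Step 3: D = 7.95 cm^2/s

7.95


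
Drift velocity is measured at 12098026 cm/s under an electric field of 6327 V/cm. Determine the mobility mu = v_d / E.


Step 1: mu = v_d / E
Step 2: mu = 12098026 / 6327
Step 3: mu = 1912.13 cm^2/(V*s)

1912.13


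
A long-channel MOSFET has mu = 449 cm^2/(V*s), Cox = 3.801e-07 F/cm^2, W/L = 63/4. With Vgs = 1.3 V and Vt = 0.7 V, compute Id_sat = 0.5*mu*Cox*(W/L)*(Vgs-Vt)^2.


Step 1: Overdrive voltage Vov = Vgs - Vt = 1.3 - 0.7 = 0.6 V
Step 2: W/L = 63/4 = 15.75
Step 3: Id = 0.5 * 449 * 3.801e-07 * 15.75 * 0.6^2
Step 4: Id = 4.84e-04 A

4.84e-04


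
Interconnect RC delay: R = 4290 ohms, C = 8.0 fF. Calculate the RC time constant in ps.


Step 1: tau = R * C
Step 2: tau = 4290 * 8.0 fF = 4290 * 8.0e-15 F
Step 3: tau = 3.432e-11 s = 34.32 ps

34.32


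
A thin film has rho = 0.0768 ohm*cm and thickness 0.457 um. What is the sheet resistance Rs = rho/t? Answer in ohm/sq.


Step 1: Convert thickness to cm: t = 0.457 um = 4.5700e-05 cm
Step 2: Rs = rho / t = 0.0768 / 4.5700e-05
Step 3: Rs = 1680.5 ohm/sq

1680.5


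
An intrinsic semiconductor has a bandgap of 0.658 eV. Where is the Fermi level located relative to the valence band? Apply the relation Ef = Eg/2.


Step 1: For an intrinsic semiconductor, the Fermi level sits at midgap.
Step 2: Ef = Eg / 2 = 0.658 / 2 = 0.329 eV

0.329


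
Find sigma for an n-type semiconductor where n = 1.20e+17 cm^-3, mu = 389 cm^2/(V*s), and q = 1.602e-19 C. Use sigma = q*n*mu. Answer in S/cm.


Step 1: sigma = q * n * mu
Step 2: sigma = 1.602e-19 * 1.20e+17 * 389
Step 3: sigma = 7.478e+00 S/cm

7.478e+00


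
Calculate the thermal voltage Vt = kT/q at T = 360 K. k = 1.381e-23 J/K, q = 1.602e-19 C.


Step 1: kT = 1.381e-23 * 360 = 4.9716e-21 J
Step 2: Vt = kT/q = 4.9716e-21 / 1.602e-19
Step 3: Vt = 0.03103 V

0.03103


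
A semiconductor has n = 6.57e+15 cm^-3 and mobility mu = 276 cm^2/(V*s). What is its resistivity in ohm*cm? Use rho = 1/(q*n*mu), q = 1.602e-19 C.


Step 1: sigma = q * n * mu = 1.602e-19 * 6.57e+15 * 276 = 2.90494e-01 S/cm
Step 2: rho = 1 / sigma = 1 / 2.90494e-01 = 3.442 ohm*cm

3.442


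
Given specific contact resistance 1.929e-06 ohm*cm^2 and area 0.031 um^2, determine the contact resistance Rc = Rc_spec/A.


Step 1: Convert area to cm^2: 0.031 um^2 = 3.1000e-10 cm^2
Step 2: Rc = Rc_spec / A = 1.929e-06 / 3.1000e-10
Step 3: Rc = 6.22e+03 ohms

6.22e+03


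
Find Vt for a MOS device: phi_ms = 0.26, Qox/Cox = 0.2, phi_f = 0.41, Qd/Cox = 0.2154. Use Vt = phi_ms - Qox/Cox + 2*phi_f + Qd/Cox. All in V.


Step 1: Vt = phi_ms - Qox/Cox + 2*phi_f + Qd/Cox
Step 2: Vt = 0.26 - 0.2 + 2*0.41 + 0.2154
Step 3: Vt = 0.26 - 0.2 + 0.82 + 0.2154
Step 4: Vt = 1.0954 V

1.0954


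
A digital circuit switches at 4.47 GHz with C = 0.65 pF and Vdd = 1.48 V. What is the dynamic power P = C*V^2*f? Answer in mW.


Step 1: V^2 = 1.48^2 = 2.1904 V^2
Step 2: P = C*V^2*f = 0.65e-12 F * 2.1904 * 4.47e9 Hz
Step 3: P = 6.3642072e-03 W
Step 4: P = 6.364 mW

6.364


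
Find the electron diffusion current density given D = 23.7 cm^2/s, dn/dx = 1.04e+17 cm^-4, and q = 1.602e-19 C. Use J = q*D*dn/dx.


Step 1: J = q * D * (dn/dx)
Step 2: J = 1.602e-19 * 23.7 * 1.04e+17
Step 3: J = 3.95e-01 A/cm^2

3.95e-01


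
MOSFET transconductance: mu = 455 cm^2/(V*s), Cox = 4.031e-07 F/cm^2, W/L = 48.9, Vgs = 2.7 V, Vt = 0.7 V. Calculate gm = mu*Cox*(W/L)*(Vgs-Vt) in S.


Step 1: Vov = Vgs - Vt = 2.7 - 0.7 = 2.0 V
Step 2: gm = mu * Cox * (W/L) * Vov
Step 3: gm = 455 * 4.031e-07 * 48.9 * 2.0 = 1.79e-02 S

1.79e-02


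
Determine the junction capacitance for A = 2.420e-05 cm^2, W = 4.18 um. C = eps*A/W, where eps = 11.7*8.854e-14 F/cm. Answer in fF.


Step 1: eps_Si = 11.7 * 8.854e-14 = 1.035918e-12 F/cm
Step 2: W in cm = 4.18 * 1e-4 = 4.18e-04 cm
Step 3: C = 1.035918e-12 * 2.420e-05 / 4.18e-04 = 5.997420e-14 F
Step 4: C = 59.97 fF

59.97


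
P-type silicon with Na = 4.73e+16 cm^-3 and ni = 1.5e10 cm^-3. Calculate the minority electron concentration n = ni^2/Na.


Step 1: Majority hole concentration p ≈ Na = 4.73e+16 cm^-3
Step 2: n = ni^2 / Na = (1.5e10)^2 / 4.73e+16
Step 3: n = 4.76e+03 cm^-3

4.76e+03


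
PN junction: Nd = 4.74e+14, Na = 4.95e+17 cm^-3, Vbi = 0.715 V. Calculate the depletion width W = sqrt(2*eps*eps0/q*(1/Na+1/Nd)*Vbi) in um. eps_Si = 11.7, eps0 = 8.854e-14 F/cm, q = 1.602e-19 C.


Step 1: 1/Na + 1/Nd = 1/4.95e+17 + 1/4.74e+14 = 2.11172e-15
Step 2: 2*eps*eps0/q = 2*11.7*8.854e-14/1.602e-19 = 1.293281e+07
Step 3: W^2 = 1.293281e+07 * 2.11172e-15 * 0.715 = 1.95270e-08
Step 4: W = sqrt(1.95270e-08) = 1.397e-04 cm = 1.397 um

1.397


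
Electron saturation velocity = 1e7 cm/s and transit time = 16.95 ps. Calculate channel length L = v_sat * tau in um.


Step 1: tau in seconds = 16.95 ps * 1e-12 = 1.6950e-11 s
Step 2: L = v_sat * tau = 1e7 * 1.6950e-11 = 1.6950e-04 cm
Step 3: L in um = 1.6950e-04 * 1e4 = 1.695 um

1.695


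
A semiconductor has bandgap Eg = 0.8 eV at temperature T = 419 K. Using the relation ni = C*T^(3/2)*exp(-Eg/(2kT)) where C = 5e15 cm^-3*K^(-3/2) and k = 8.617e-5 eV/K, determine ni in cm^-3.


Step 1: Compute kT = 8.617e-5 * 419 = 0.03610523 eV
Step 2: Exponent = -Eg/(2kT) = -0.8/(2*0.03610523) = -11.07873
Step 3: T^(3/2) = 419^1.5 = 8576.72
Step 4: ni = 5e15 * 8576.72 * exp(-11.07873) = 6.62e+14 cm^-3

6.62e+14


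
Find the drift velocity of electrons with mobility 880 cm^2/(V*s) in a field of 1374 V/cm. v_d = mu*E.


Step 1: v_d = mu * E
Step 2: v_d = 880 * 1374 = 1209120
Step 3: v_d = 1.21e+06 cm/s

1.21e+06


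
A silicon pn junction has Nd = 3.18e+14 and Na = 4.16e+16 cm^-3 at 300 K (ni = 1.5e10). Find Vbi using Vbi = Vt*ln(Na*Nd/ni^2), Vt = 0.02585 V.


Step 1: Compute Na*Nd/ni^2 = 4.16e+16 * 3.18e+14 / (1.5e10)^2 = 5.8795e+10
Step 2: ln(5.8795e+10) = 24.7973
Step 3: Vbi = 0.02585 * 24.7973 = 0.641 V

0.641


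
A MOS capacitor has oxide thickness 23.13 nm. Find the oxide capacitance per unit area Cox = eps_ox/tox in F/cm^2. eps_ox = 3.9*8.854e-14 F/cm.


Step 1: eps_ox = 3.9 * 8.854e-14 = 3.45306e-13 F/cm
Step 2: tox in cm = 23.13 nm * 1e-7 = 2.3130e-06 cm
Step 3: Cox = 3.45306e-13 / 2.3130e-06 = 1.49e-07 F/cm^2

1.49e-07


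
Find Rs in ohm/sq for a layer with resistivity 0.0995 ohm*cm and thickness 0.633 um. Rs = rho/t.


Step 1: Convert thickness to cm: t = 0.633 um = 6.3300e-05 cm
Step 2: Rs = rho / t = 0.0995 / 6.3300e-05
Step 3: Rs = 1571.9 ohm/sq

1571.9


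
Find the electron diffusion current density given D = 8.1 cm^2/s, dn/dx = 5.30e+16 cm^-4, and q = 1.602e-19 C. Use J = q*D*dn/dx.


Step 1: J = q * D * (dn/dx)
Step 2: J = 1.602e-19 * 8.1 * 5.30e+16
Step 3: J = 6.88e-02 A/cm^2

6.88e-02


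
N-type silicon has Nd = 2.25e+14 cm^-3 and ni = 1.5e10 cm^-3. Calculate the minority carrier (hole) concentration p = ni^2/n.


Step 1: Since Nd >> ni, n ≈ Nd = 2.25e+14 cm^-3
Step 2: p = ni^2 / n = (1.5e10)^2 / 2.25e+14
Step 3: p = 2.25e20 / 2.25e+14 = 1.00e+06 cm^-3

1.00e+06


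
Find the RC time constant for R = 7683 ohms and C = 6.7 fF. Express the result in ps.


Step 1: tau = R * C
Step 2: tau = 7683 * 6.7 fF = 7683 * 6.7e-15 F
Step 3: tau = 5.14761e-11 s = 51.4761 ps

51.4761


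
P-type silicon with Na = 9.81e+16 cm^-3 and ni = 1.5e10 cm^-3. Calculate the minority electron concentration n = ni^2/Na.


Step 1: Majority hole concentration p ≈ Na = 9.81e+16 cm^-3
Step 2: n = ni^2 / Na = (1.5e10)^2 / 9.81e+16
Step 3: n = 2.29e+03 cm^-3

2.29e+03


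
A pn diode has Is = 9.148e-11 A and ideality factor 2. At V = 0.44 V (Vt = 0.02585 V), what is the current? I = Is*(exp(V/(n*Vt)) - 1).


Step 1: V/(n*Vt) = 0.44/(2*0.02585) = 8.5106
Step 2: exp(8.5106) = 4.9671e+03
Step 3: I = 9.148e-11 * (4.9671e+03 - 1) = 4.54e-07 A

4.54e-07


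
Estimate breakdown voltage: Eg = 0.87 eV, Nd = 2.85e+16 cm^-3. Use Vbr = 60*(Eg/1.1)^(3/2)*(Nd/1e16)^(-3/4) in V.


Step 1: Eg/1.1 = 0.87/1.1 = 0.790909
Step 2: (Eg/1.1)^1.5 = 0.790909^1.5 = 0.703380
Step 3: (Nd/1e16)^(-0.75) = (2.85)^(-0.75) = 0.455897
Step 4: Vbr = 60 * 0.703380 * 0.455897 = 19.2 V

19.2


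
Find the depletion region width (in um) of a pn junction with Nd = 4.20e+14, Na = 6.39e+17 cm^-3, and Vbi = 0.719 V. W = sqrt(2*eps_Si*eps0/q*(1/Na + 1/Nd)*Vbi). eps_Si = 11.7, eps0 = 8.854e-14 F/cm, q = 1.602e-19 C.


Step 1: 1/Na + 1/Nd = 1/6.39e+17 + 1/4.20e+14 = 2.38252e-15
Step 2: 2*eps*eps0/q = 2*11.7*8.854e-14/1.602e-19 = 1.293281e+07
Step 3: W^2 = 1.293281e+07 * 2.38252e-15 * 0.719 = 2.21543e-08
Step 4: W = sqrt(2.21543e-08) = 1.488e-04 cm = 1.488 um

1.488


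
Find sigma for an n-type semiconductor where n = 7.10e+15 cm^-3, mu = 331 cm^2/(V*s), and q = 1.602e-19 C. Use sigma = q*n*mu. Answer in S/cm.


Step 1: sigma = q * n * mu
Step 2: sigma = 1.602e-19 * 7.10e+15 * 331
Step 3: sigma = 3.765e-01 S/cm

3.765e-01


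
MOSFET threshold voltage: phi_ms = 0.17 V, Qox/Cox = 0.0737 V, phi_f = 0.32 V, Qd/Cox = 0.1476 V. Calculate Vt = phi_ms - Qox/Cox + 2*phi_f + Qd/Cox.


Step 1: Vt = phi_ms - Qox/Cox + 2*phi_f + Qd/Cox
Step 2: Vt = 0.17 - 0.0737 + 2*0.32 + 0.1476
Step 3: Vt = 0.17 - 0.0737 + 0.64 + 0.1476
Step 4: Vt = 0.8839 V

0.8839


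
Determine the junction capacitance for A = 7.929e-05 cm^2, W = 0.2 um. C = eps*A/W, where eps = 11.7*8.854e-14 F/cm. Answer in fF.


Step 1: eps_Si = 11.7 * 8.854e-14 = 1.035918e-12 F/cm
Step 2: W in cm = 0.2 * 1e-4 = 2.00e-05 cm
Step 3: C = 1.035918e-12 * 7.929e-05 / 2.00e-05 = 4.106897e-12 F
Step 4: C = 4106.9 fF

4106.9


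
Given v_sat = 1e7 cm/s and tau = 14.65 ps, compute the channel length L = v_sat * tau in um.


Step 1: tau in seconds = 14.65 ps * 1e-12 = 1.4650e-11 s
Step 2: L = v_sat * tau = 1e7 * 1.4650e-11 = 1.4650e-04 cm
Step 3: L in um = 1.4650e-04 * 1e4 = 1.465 um

1.465


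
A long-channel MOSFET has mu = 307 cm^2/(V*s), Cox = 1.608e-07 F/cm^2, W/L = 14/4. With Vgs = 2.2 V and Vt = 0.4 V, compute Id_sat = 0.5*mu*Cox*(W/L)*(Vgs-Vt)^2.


Step 1: Overdrive voltage Vov = Vgs - Vt = 2.2 - 0.4 = 1.8 V
Step 2: W/L = 14/4 = 3.5
Step 3: Id = 0.5 * 307 * 1.608e-07 * 3.5 * 1.8^2
Step 4: Id = 2.80e-04 A

2.80e-04


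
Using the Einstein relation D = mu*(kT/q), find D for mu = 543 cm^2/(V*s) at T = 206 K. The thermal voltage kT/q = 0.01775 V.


Step 1: D = mu * (kT/q)
Step 2: D = 543 * 0.01775
Step 3: D = 9.64 cm^2/s

9.64


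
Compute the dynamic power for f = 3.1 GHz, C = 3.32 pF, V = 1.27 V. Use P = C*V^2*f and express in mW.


Step 1: V^2 = 1.27^2 = 1.6129 V^2
Step 2: P = C*V^2*f = 3.32e-12 F * 1.6129 * 3.1e9 Hz
Step 3: P = 1.65999668e-02 W
Step 4: P = 16.6 mW

16.6


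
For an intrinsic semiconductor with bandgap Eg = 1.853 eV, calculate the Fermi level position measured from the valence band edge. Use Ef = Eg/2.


Step 1: For an intrinsic semiconductor, the Fermi level sits at midgap.
Step 2: Ef = Eg / 2 = 1.853 / 2 = 0.9265 eV

0.9265


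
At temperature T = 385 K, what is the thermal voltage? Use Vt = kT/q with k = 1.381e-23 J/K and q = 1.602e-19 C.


Step 1: kT = 1.381e-23 * 385 = 5.31685e-21 J
Step 2: Vt = kT/q = 5.31685e-21 / 1.602e-19
Step 3: Vt = 0.03319 V

0.03319


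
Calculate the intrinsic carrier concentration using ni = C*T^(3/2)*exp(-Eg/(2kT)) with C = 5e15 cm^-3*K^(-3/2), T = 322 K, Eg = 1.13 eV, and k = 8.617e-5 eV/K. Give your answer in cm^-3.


Step 1: Compute kT = 8.617e-5 * 322 = 0.02774674 eV
Step 2: Exponent = -Eg/(2kT) = -1.13/(2*0.02774674) = -20.36275
Step 3: T^(3/2) = 322^1.5 = 5778.08
Step 4: ni = 5e15 * 5778.08 * exp(-20.36275) = 4.14e+10 cm^-3

4.14e+10


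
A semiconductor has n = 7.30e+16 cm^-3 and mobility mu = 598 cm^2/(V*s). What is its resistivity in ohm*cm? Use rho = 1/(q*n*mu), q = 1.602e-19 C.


Step 1: sigma = q * n * mu = 1.602e-19 * 7.30e+16 * 598 = 6.99337e+00 S/cm
Step 2: rho = 1 / sigma = 1 / 6.99337e+00 = 0.143 ohm*cm

0.143


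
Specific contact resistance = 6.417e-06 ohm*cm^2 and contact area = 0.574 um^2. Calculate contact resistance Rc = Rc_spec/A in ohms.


Step 1: Convert area to cm^2: 0.574 um^2 = 5.7400e-09 cm^2
Step 2: Rc = Rc_spec / A = 6.417e-06 / 5.7400e-09
Step 3: Rc = 1.12e+03 ohms

1.12e+03


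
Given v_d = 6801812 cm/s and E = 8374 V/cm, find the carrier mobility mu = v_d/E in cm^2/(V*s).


Step 1: mu = v_d / E
Step 2: mu = 6801812 / 8374
Step 3: mu = 812.25 cm^2/(V*s)

812.25


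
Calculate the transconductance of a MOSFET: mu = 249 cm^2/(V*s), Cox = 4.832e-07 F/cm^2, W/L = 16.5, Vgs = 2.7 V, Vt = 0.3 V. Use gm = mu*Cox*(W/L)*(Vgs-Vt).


Step 1: Vov = Vgs - Vt = 2.7 - 0.3 = 2.4 V
Step 2: gm = mu * Cox * (W/L) * Vov
Step 3: gm = 249 * 4.832e-07 * 16.5 * 2.4 = 4.76e-03 S

4.76e-03


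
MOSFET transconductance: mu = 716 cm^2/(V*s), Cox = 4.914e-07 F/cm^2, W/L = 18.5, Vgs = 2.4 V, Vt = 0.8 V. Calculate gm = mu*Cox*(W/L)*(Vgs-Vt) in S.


Step 1: Vov = Vgs - Vt = 2.4 - 0.8 = 1.6 V
Step 2: gm = mu * Cox * (W/L) * Vov
Step 3: gm = 716 * 4.914e-07 * 18.5 * 1.6 = 1.04e-02 S

1.04e-02


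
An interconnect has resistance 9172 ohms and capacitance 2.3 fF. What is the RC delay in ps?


Step 1: tau = R * C
Step 2: tau = 9172 * 2.3 fF = 9172 * 2.3e-15 F
Step 3: tau = 2.10956e-11 s = 21.0956 ps

21.0956


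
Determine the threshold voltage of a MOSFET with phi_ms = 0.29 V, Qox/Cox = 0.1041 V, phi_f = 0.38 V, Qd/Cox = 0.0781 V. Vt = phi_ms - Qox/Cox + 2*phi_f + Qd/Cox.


Step 1: Vt = phi_ms - Qox/Cox + 2*phi_f + Qd/Cox
Step 2: Vt = 0.29 - 0.1041 + 2*0.38 + 0.0781
Step 3: Vt = 0.29 - 0.1041 + 0.76 + 0.0781
Step 4: Vt = 1.024 V

1.024


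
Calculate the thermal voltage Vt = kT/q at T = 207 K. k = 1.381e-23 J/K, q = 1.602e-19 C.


Step 1: kT = 1.381e-23 * 207 = 2.85867e-21 J
Step 2: Vt = kT/q = 2.85867e-21 / 1.602e-19
Step 3: Vt = 0.01784 V

0.01784


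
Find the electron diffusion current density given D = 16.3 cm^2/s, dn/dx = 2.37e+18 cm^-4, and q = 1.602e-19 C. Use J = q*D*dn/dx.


Step 1: J = q * D * (dn/dx)
Step 2: J = 1.602e-19 * 16.3 * 2.37e+18
Step 3: J = 6.19e+00 A/cm^2

6.19e+00


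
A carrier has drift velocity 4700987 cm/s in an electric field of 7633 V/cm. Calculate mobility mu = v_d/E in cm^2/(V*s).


Step 1: mu = v_d / E
Step 2: mu = 4700987 / 7633
Step 3: mu = 615.88 cm^2/(V*s)

615.88


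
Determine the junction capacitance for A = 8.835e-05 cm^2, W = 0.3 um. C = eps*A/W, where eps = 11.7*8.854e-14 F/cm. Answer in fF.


Step 1: eps_Si = 11.7 * 8.854e-14 = 1.035918e-12 F/cm
Step 2: W in cm = 0.3 * 1e-4 = 3.00e-05 cm
Step 3: C = 1.035918e-12 * 8.835e-05 / 3.00e-05 = 3.050779e-12 F
Step 4: C = 3050.78 fF

3050.78


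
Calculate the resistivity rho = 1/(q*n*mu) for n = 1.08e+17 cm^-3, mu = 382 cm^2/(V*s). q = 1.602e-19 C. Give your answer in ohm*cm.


Step 1: sigma = q * n * mu = 1.602e-19 * 1.08e+17 * 382 = 6.60921e+00 S/cm
Step 2: rho = 1 / sigma = 1 / 6.60921e+00 = 0.1513 ohm*cm

0.1513


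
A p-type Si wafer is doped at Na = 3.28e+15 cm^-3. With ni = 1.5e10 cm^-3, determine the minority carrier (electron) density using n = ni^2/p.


Step 1: Majority hole concentration p ≈ Na = 3.28e+15 cm^-3
Step 2: n = ni^2 / Na = (1.5e10)^2 / 3.28e+15
Step 3: n = 6.86e+04 cm^-3

6.86e+04


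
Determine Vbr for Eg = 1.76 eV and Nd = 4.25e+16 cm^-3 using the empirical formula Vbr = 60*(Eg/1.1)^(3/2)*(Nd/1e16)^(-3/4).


Step 1: Eg/1.1 = 1.76/1.1 = 1.600000
Step 2: (Eg/1.1)^1.5 = 1.600000^1.5 = 2.023858
Step 3: (Nd/1e16)^(-0.75) = (4.25)^(-0.75) = 0.337838
Step 4: Vbr = 60 * 2.023858 * 0.337838 = 41.0 V

41.0


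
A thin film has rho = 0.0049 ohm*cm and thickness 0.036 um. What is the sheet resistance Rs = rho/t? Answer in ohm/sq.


Step 1: Convert thickness to cm: t = 0.036 um = 3.6000e-06 cm
Step 2: Rs = rho / t = 0.0049 / 3.6000e-06
Step 3: Rs = 1361.1 ohm/sq

1361.1


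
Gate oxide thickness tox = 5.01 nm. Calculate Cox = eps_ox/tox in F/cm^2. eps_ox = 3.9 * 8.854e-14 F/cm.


Step 1: eps_ox = 3.9 * 8.854e-14 = 3.45306e-13 F/cm
Step 2: tox in cm = 5.01 nm * 1e-7 = 5.0100e-07 cm
Step 3: Cox = 3.45306e-13 / 5.0100e-07 = 6.89e-07 F/cm^2

6.89e-07


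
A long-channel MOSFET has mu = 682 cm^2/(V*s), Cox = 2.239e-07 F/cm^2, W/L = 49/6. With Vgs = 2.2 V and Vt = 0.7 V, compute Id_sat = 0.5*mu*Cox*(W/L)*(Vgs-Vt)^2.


Step 1: Overdrive voltage Vov = Vgs - Vt = 2.2 - 0.7 = 1.5 V
Step 2: W/L = 49/6 = 8.16667
Step 3: Id = 0.5 * 682 * 2.239e-07 * 8.16667 * 1.5^2
Step 4: Id = 1.40e-03 A

1.40e-03


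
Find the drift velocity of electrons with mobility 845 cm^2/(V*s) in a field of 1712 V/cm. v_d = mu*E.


Step 1: v_d = mu * E
Step 2: v_d = 845 * 1712 = 1446640
Step 3: v_d = 1.45e+06 cm/s

1.45e+06


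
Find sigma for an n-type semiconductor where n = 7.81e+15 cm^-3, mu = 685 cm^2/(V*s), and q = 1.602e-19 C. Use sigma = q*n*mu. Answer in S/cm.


Step 1: sigma = q * n * mu
Step 2: sigma = 1.602e-19 * 7.81e+15 * 685
Step 3: sigma = 8.570e-01 S/cm

8.570e-01


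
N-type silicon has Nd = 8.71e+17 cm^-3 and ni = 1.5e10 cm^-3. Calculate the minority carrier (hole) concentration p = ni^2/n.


Step 1: Since Nd >> ni, n ≈ Nd = 8.71e+17 cm^-3
Step 2: p = ni^2 / n = (1.5e10)^2 / 8.71e+17
Step 3: p = 2.25e20 / 8.71e+17 = 2.58e+02 cm^-3

2.58e+02


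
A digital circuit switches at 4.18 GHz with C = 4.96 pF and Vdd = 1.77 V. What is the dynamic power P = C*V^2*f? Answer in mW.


Step 1: V^2 = 1.77^2 = 3.1329 V^2
Step 2: P = C*V^2*f = 4.96e-12 F * 3.1329 * 4.18e9 Hz
Step 3: P = 6.495378912e-02 W
Step 4: P = 64.954 mW

64.954


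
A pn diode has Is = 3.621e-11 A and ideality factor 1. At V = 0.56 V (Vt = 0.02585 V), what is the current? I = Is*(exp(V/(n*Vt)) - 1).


Step 1: V/(n*Vt) = 0.56/(1*0.02585) = 21.6634
Step 2: exp(21.6634) = 2.5603e+09
Step 3: I = 3.621e-11 * (2.5603e+09 - 1) = 9.27e-02 A

9.27e-02


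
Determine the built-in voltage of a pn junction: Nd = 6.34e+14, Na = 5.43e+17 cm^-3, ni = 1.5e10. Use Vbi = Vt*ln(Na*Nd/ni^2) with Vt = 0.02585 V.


Step 1: Compute Na*Nd/ni^2 = 5.43e+17 * 6.34e+14 / (1.5e10)^2 = 1.5301e+12
Step 2: ln(1.5301e+12) = 28.0564
Step 3: Vbi = 0.02585 * 28.0564 = 0.725 V

0.725


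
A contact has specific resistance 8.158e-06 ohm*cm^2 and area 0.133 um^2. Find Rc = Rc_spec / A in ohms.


Step 1: Convert area to cm^2: 0.133 um^2 = 1.3300e-09 cm^2
Step 2: Rc = Rc_spec / A = 8.158e-06 / 1.3300e-09
Step 3: Rc = 6.13e+03 ohms

6.13e+03


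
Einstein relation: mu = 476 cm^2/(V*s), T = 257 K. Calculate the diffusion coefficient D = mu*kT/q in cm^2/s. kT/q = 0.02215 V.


Step 1: D = mu * (kT/q)
Step 2: D = 476 * 0.02215
Step 3: D = 10.54 cm^2/s

10.54


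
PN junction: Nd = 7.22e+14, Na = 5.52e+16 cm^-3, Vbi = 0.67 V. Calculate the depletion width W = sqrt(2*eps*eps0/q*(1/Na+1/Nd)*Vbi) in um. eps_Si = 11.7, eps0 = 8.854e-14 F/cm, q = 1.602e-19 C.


Step 1: 1/Na + 1/Nd = 1/5.52e+16 + 1/7.22e+14 = 1.40316e-15
Step 2: 2*eps*eps0/q = 2*11.7*8.854e-14/1.602e-19 = 1.293281e+07
Step 3: W^2 = 1.293281e+07 * 1.40316e-15 * 0.67 = 1.21584e-08
Step 4: W = sqrt(1.21584e-08) = 1.103e-04 cm = 1.103 um

1.103


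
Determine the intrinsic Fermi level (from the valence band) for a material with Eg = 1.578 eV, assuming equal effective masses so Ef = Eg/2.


Step 1: For an intrinsic semiconductor, the Fermi level sits at midgap.
Step 2: Ef = Eg / 2 = 1.578 / 2 = 0.789 eV

0.789


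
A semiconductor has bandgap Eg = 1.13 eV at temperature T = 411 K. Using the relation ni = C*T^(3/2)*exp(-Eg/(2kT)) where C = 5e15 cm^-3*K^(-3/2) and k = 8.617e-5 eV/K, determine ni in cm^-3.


Step 1: Compute kT = 8.617e-5 * 411 = 0.03541587 eV
Step 2: Exponent = -Eg/(2kT) = -1.13/(2*0.03541587) = -15.95330
Step 3: T^(3/2) = 411^1.5 = 8332.26
Step 4: ni = 5e15 * 8332.26 * exp(-15.95330) = 4.91e+12 cm^-3

4.91e+12


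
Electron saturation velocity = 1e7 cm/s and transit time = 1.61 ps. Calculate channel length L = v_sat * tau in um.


Step 1: tau in seconds = 1.61 ps * 1e-12 = 1.6100e-12 s
Step 2: L = v_sat * tau = 1e7 * 1.6100e-12 = 1.6100e-05 cm
Step 3: L in um = 1.6100e-05 * 1e4 = 0.161 um

0.161


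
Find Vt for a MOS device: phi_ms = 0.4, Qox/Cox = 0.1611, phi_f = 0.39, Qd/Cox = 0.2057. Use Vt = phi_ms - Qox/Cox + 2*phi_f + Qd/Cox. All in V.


Step 1: Vt = phi_ms - Qox/Cox + 2*phi_f + Qd/Cox
Step 2: Vt = 0.4 - 0.1611 + 2*0.39 + 0.2057
Step 3: Vt = 0.4 - 0.1611 + 0.78 + 0.2057
Step 4: Vt = 1.2246 V

1.2246


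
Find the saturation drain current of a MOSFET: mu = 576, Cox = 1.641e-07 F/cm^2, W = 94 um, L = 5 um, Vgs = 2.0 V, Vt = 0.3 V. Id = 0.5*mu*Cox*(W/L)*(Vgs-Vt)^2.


Step 1: Overdrive voltage Vov = Vgs - Vt = 2.0 - 0.3 = 1.7 V
Step 2: W/L = 94/5 = 18.8
Step 3: Id = 0.5 * 576 * 1.641e-07 * 18.8 * 1.7^2
Step 4: Id = 2.57e-03 A

2.57e-03


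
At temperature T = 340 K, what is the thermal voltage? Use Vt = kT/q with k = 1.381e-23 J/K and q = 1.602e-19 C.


Step 1: kT = 1.381e-23 * 340 = 4.6954e-21 J
Step 2: Vt = kT/q = 4.6954e-21 / 1.602e-19
Step 3: Vt = 0.02931 V

0.02931


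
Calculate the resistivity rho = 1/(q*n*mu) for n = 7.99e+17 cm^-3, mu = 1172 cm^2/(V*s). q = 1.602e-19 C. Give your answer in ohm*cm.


Step 1: sigma = q * n * mu = 1.602e-19 * 7.99e+17 * 1172 = 1.50016e+02 S/cm
Step 2: rho = 1 / sigma = 1 / 1.50016e+02 = 0.006666 ohm*cm

0.006666


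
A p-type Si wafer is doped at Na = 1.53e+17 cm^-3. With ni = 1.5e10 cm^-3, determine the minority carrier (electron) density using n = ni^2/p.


Step 1: Majority hole concentration p ≈ Na = 1.53e+17 cm^-3
Step 2: n = ni^2 / Na = (1.5e10)^2 / 1.53e+17
Step 3: n = 1.47e+03 cm^-3

1.47e+03


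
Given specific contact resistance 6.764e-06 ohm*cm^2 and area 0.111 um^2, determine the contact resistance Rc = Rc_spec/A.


Step 1: Convert area to cm^2: 0.111 um^2 = 1.1100e-09 cm^2
Step 2: Rc = Rc_spec / A = 6.764e-06 / 1.1100e-09
Step 3: Rc = 6.09e+03 ohms

6.09e+03


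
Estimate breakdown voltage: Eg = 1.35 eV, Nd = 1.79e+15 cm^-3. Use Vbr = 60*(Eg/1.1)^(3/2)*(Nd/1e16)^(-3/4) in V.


Step 1: Eg/1.1 = 1.35/1.1 = 1.227273
Step 2: (Eg/1.1)^1.5 = 1.227273^1.5 = 1.359602
Step 3: (Nd/1e16)^(-0.75) = (0.179)^(-0.75) = 3.633793
Step 4: Vbr = 60 * 1.359602 * 3.633793 = 296.4 V

296.4


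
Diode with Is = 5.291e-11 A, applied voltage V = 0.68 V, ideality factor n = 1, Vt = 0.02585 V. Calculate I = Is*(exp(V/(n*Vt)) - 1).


Step 1: V/(n*Vt) = 0.68/(1*0.02585) = 26.3056
Step 2: exp(26.3056) = 2.6569e+11
Step 3: I = 5.291e-11 * (2.6569e+11 - 1) = 1.41e+01 A

1.41e+01
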